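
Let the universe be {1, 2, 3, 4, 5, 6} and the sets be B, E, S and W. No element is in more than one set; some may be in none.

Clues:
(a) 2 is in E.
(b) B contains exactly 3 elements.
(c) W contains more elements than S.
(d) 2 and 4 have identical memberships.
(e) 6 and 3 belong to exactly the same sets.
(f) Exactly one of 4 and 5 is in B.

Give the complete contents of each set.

B = {3, 5, 6}; E = {2, 4}; S = {}; W = {1}

From (a): 2 ∈ E.
(d): 4 matches 2: 4 ∉ B.
(d): 4 matches 2: 4 ∈ E.
(f) (exactly one): 5 ∈ B.
Suppose 1 ∈ B: no assignment then satisfies all the clues, so 1 ∉ B.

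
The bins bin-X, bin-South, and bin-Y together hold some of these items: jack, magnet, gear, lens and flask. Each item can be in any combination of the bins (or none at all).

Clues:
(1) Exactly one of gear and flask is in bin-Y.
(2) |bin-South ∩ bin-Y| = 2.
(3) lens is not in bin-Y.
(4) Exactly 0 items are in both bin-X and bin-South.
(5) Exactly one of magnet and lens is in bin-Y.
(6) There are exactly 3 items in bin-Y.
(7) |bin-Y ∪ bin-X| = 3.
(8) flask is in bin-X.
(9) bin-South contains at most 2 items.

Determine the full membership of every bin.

bin-X = {flask}; bin-South = {jack, magnet}; bin-Y = {flask, jack, magnet}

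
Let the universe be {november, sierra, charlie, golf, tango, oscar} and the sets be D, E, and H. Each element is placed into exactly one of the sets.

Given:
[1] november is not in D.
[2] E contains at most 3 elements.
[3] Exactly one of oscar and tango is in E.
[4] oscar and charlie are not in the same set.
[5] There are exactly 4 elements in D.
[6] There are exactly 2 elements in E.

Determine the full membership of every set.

D = {charlie, golf, sierra, tango}; E = {november, oscar}; H = {}

From (1): november ∉ D.
Suppose november ∉ E: no assignment then satisfies all the clues, so november ∈ E.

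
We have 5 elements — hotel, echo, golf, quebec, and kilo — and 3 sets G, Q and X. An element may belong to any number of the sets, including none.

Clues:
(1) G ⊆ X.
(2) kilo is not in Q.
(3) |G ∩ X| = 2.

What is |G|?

2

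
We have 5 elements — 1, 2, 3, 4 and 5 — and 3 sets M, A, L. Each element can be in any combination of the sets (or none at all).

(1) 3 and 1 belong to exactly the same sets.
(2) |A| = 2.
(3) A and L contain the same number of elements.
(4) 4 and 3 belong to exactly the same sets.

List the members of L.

L = {2, 5}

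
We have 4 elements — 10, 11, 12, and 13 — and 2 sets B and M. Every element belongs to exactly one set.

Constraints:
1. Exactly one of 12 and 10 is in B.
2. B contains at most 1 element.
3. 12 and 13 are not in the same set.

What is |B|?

1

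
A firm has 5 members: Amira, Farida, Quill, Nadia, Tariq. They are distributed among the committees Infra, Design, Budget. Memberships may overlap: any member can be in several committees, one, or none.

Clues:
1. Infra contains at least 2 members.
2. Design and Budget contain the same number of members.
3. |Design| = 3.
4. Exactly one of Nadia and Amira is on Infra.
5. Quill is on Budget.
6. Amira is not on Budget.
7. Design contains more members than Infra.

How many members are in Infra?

2

From (5): Quill ∈ Budget.
From (6): Amira ∉ Budget.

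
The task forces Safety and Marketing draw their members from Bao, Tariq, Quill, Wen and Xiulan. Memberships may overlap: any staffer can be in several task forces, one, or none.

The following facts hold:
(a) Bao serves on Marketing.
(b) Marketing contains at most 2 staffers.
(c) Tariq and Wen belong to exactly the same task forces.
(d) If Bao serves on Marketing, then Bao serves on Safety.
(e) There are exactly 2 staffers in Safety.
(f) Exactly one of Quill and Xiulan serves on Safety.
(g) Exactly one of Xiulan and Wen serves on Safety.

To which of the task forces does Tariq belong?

Tariq: none

From (a): Bao ∈ Marketing.
(d): Bao ∈ Safety.
Suppose Tariq ∈ Safety: no assignment then satisfies all the clues, so Tariq ∉ Safety.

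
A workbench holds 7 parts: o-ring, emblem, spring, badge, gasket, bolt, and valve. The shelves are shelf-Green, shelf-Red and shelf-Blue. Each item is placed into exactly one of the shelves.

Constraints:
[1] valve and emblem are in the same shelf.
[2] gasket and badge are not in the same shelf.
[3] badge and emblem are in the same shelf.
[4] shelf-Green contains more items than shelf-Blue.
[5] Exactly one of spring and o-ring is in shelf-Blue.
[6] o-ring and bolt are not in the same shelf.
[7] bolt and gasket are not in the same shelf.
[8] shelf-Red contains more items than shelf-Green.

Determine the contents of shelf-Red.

shelf-Red = {badge, bolt, emblem, valve}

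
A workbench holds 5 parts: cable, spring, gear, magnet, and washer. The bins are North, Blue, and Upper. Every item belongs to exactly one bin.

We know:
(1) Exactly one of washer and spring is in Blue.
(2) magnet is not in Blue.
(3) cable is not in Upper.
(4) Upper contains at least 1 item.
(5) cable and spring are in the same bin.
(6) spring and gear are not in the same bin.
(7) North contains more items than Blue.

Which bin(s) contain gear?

gear: Upper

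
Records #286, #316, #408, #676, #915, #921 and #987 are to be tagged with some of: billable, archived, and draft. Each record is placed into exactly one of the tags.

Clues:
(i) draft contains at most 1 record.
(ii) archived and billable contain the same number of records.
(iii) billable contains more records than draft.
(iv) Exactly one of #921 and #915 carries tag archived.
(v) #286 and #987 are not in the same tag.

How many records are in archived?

3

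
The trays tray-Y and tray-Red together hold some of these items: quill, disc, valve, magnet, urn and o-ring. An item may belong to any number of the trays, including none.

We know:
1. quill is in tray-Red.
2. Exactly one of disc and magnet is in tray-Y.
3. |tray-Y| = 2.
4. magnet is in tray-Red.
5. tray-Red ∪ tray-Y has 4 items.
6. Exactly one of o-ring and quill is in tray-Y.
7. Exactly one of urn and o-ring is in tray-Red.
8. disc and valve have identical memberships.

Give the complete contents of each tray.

From (1): quill ∈ tray-Red.
From (4): magnet ∈ tray-Red.
Suppose quill ∈ tray-Y: no assignment then satisfies all the clues, so quill ∉ tray-Y.

tray-Y = {magnet, o-ring}; tray-Red = {magnet, quill, urn}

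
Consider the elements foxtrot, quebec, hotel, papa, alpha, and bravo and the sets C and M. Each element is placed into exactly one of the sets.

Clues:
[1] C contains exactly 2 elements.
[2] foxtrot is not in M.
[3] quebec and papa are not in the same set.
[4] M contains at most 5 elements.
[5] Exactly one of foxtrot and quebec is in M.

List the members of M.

M = {alpha, bravo, hotel, quebec}

From (2): foxtrot ∉ M.
(5) (exactly one): quebec ∈ M.
Only one set left: foxtrot ∈ C.
(3): papa ∉ M.
Only one set left: papa ∈ C.
(1): C already has 2, so the rest are out.
Only one set left: hotel ∈ M.
Only one set left: alpha ∈ M.
Only one set left: bravo ∈ M.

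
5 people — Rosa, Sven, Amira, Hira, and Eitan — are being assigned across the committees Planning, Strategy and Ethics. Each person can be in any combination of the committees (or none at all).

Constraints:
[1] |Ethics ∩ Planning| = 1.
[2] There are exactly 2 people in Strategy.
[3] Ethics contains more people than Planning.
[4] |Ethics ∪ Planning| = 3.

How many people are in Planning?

1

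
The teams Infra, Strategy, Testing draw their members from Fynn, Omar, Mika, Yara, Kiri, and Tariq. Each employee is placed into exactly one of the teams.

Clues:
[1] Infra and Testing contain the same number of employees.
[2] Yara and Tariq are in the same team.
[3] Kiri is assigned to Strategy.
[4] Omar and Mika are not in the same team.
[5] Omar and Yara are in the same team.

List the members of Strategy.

Strategy = {Kiri, Omar, Tariq, Yara}

From (3): Kiri ∈ Strategy.
Suppose Fynn ∈ Strategy: no assignment then satisfies all the clues, so Fynn ∉ Strategy.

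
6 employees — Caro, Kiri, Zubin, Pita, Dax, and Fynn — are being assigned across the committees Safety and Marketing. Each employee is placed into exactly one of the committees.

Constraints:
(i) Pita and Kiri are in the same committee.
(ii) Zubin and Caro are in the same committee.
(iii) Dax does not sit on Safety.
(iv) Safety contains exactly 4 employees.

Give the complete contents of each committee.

Safety = {Caro, Kiri, Pita, Zubin}; Marketing = {Dax, Fynn}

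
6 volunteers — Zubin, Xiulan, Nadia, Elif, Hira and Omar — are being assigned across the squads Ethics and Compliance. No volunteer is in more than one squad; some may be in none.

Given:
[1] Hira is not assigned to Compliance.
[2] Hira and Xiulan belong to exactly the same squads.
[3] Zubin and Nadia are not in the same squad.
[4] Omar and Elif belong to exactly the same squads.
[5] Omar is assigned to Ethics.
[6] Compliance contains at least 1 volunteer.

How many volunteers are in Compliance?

1

From (1): Hira ∉ Compliance.
From (5): Omar ∈ Ethics.
(2): Xiulan matches Hira: Xiulan ∉ Compliance.
(4): Elif matches Omar: Elif ∈ Ethics.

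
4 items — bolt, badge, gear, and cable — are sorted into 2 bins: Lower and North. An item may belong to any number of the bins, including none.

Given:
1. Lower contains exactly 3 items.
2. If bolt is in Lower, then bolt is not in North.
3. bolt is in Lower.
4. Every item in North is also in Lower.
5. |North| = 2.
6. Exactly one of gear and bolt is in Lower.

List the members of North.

From (3): bolt ∈ Lower.
(2): bolt ∉ North.
(6) (exactly one): gear ∉ Lower.
(1): only 3 candidates remain for Lower, so all are in.
(4) contrapositive: gear ∉ North.
(5): only 2 candidates remain for North, so all are in.

North = {badge, cable}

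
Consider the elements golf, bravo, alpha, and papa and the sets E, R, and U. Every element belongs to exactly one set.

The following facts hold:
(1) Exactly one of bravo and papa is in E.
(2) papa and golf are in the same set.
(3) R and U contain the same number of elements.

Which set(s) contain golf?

golf: E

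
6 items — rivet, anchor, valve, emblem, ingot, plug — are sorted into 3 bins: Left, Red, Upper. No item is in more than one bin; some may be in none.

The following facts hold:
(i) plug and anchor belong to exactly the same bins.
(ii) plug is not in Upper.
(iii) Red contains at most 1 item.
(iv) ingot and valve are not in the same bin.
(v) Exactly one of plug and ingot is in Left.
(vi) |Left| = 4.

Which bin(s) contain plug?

plug: Left

From (ii): plug ∉ Upper.
(i): anchor matches plug: anchor ∉ Upper.
Suppose plug ∉ Left: no assignment then satisfies all the clues, so plug ∈ Left.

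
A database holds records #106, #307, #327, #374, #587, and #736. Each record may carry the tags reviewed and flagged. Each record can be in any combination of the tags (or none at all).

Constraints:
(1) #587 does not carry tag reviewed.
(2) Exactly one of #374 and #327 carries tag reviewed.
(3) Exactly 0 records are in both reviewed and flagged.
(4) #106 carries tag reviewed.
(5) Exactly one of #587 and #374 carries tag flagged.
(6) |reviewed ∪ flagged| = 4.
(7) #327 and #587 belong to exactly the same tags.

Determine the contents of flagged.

From (1): #587 ∉ reviewed.
From (4): #106 ∈ reviewed.
(7): #327 matches #587: #327 ∉ reviewed.
(2) (exactly one): #374 ∈ reviewed.
Suppose #106 ∈ flagged: no assignment then satisfies all the clues, so #106 ∉ flagged.

flagged = {#327, #587}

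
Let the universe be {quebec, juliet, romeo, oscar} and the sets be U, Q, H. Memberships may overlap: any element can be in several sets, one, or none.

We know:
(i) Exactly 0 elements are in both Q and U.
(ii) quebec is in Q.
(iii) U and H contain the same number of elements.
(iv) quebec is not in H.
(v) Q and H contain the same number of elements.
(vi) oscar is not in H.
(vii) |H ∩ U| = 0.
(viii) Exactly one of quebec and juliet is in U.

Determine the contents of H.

H = {romeo}

From (ii): quebec ∈ Q.
From (iv): quebec ∉ H.
From (vi): oscar ∉ H.
Suppose juliet ∈ H: no assignment then satisfies all the clues, so juliet ∉ H.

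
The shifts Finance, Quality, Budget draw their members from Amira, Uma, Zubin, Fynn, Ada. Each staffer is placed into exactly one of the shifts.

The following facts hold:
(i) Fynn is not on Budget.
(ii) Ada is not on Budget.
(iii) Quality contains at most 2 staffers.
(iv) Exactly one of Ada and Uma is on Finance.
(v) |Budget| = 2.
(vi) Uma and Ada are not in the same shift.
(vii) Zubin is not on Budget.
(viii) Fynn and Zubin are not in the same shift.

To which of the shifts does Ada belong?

From (i): Fynn ∉ Budget.
From (ii): Ada ∉ Budget.
From (vii): Zubin ∉ Budget.
(v): only 2 candidates remain for Budget, so all are in.
(iv) (exactly one): Ada ∈ Finance.

Ada: Finance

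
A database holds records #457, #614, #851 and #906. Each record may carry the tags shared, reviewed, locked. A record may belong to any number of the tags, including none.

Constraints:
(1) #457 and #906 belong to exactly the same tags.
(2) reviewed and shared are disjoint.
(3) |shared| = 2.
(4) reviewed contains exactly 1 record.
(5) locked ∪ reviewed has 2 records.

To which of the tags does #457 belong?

#457: shared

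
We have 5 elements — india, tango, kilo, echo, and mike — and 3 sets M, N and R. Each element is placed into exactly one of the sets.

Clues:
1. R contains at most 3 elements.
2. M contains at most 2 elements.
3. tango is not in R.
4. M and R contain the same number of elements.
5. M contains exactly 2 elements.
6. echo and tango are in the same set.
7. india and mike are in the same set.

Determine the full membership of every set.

M = {echo, tango}; N = {kilo}; R = {india, mike}

From (3): tango ∉ R.
(6): echo matches tango: echo ∉ R.
Suppose india ∈ M: no assignment then satisfies all the clues, so india ∉ M.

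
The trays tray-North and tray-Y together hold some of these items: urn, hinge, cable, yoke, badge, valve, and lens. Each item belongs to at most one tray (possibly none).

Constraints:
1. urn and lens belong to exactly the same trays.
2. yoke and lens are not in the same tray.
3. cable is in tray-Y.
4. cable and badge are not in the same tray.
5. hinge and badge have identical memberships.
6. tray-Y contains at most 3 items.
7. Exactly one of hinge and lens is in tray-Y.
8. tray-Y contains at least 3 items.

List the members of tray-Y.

From (3): cable ∈ tray-Y.
(4): badge ∉ tray-Y.
(5): hinge matches badge: hinge ∉ tray-Y.
(7) (exactly one): lens ∈ tray-Y.
(1): urn matches lens: urn ∉ tray-North.
(1): urn matches lens: urn ∈ tray-Y.
(2): yoke ∉ tray-Y.
(6): tray-Y already has 3, so the rest are out.

tray-Y = {cable, lens, urn}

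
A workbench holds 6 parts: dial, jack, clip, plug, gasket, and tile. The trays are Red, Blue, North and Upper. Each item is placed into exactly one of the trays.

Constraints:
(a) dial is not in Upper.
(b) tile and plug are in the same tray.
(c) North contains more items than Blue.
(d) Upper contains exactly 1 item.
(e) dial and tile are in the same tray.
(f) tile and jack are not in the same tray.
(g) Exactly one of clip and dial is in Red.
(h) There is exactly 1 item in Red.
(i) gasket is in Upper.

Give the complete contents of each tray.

Red = {clip}; Blue = {jack}; North = {dial, plug, tile}; Upper = {gasket}

From (a): dial ∉ Upper.
From (i): gasket ∈ Upper.
(d): Upper already has 1, so the rest are out.
Suppose dial ∈ Red: no assignment then satisfies all the clues, so dial ∉ Red.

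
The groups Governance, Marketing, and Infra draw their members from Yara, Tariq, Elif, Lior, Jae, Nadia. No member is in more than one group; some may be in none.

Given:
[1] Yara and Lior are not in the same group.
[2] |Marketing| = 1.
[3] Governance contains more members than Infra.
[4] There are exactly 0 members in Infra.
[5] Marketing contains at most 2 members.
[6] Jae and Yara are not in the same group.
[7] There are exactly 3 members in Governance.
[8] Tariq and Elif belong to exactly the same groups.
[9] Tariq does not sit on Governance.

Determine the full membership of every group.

Governance = {Jae, Lior, Nadia}; Marketing = {Yara}; Infra = {}

From (9): Tariq ∉ Governance.
(4): Infra already has 0, so the rest are out.
(8): Elif matches Tariq: Elif ∉ Governance.
Suppose Yara ∈ Governance: no assignment then satisfies all the clues, so Yara ∉ Governance.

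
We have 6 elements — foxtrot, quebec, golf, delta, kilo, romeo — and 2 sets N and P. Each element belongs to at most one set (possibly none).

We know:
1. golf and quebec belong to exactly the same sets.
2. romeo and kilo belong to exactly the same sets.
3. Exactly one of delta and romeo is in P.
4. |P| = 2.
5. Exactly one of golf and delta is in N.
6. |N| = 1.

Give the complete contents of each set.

N = {delta}; P = {kilo, romeo}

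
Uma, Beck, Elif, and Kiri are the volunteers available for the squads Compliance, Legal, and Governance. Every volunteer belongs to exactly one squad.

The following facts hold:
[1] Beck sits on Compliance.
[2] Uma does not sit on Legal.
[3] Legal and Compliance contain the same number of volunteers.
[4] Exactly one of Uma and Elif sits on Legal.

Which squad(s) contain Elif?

From (1): Beck ∈ Compliance.
From (2): Uma ∉ Legal.
(4) (exactly one): Elif ∈ Legal.

Elif: Legal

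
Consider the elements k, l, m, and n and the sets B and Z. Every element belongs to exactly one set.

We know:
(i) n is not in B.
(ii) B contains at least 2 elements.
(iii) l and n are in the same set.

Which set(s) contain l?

l: Z

From (i): n ∉ B.
(iii): l matches n: l ∉ B.
Only one set left: l ∈ Z.
Only one set left: n ∈ Z.
(ii): only 2 candidates remain for B, so all are in.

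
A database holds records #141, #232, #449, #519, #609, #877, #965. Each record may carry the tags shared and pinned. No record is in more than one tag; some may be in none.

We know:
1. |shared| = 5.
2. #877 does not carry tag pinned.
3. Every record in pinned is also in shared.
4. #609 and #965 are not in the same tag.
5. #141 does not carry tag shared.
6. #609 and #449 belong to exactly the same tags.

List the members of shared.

From (2): #877 ∉ pinned.
From (5): #141 ∉ shared.
(3) contrapositive: #141 ∉ pinned.
Suppose #232 ∉ shared: no assignment then satisfies all the clues, so #232 ∈ shared.

shared = {#232, #449, #519, #609, #877}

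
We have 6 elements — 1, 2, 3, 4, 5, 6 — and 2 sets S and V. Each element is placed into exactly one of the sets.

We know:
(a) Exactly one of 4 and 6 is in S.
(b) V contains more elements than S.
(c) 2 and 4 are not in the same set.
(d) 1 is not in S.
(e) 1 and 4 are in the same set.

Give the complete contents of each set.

S = {2, 6}; V = {1, 3, 4, 5}

From (d): 1 ∉ S.
(e): 4 matches 1: 4 ∉ S.
Only one set left: 1 ∈ V.
Only one set left: 4 ∈ V.
(a) (exactly one): 6 ∈ S.
(c): 2 ∉ V.
Only one set left: 2 ∈ S.
Suppose 3 ∈ S: no assignment then satisfies all the clues, so 3 ∉ S.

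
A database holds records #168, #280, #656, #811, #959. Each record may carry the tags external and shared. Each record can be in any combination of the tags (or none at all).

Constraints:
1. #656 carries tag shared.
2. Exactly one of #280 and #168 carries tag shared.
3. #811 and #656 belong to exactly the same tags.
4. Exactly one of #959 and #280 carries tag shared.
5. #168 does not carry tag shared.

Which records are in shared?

shared = {#280, #656, #811}

From (1): #656 ∈ shared.
From (5): #168 ∉ shared.
(2) (exactly one): #280 ∈ shared.
(3): #811 matches #656: #811 ∈ shared.
(4) (exactly one): #959 ∉ shared.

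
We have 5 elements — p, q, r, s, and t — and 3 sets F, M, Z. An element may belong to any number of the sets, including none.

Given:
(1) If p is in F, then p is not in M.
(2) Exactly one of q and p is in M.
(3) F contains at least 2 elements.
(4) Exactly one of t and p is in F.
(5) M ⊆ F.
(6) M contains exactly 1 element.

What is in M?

M = {q}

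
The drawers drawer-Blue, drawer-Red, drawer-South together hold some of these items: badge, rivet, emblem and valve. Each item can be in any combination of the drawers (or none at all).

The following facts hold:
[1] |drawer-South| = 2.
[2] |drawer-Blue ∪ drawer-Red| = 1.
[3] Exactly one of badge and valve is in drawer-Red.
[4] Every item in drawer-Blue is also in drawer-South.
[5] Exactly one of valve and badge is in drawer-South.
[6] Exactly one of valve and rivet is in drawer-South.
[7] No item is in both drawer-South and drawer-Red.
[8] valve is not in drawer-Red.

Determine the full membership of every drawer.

drawer-Blue = {}; drawer-Red = {badge}; drawer-South = {emblem, valve}

From (8): valve ∉ drawer-Red.
(3) (exactly one): badge ∈ drawer-Red.
(7) (disjoint): badge ∉ drawer-South.
(4) contrapositive: badge ∉ drawer-Blue.
(5) (exactly one): valve ∈ drawer-South.
(6) (exactly one): rivet ∉ drawer-South.
(1): only 2 candidates remain for drawer-South, so all are in.
(4) contrapositive: rivet ∉ drawer-Blue.
(7) (disjoint): emblem ∉ drawer-Red.
Suppose rivet ∈ drawer-Red: no assignment then satisfies all the clues, so rivet ∉ drawer-Red.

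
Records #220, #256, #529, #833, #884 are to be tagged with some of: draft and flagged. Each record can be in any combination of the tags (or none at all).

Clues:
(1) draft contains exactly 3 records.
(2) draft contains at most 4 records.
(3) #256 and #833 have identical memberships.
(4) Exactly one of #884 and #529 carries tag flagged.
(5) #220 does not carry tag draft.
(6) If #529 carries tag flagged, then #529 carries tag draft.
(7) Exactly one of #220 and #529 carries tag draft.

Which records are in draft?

draft = {#256, #529, #833}

From (5): #220 ∉ draft.
(7) (exactly one): #529 ∈ draft.
Suppose #256 ∉ draft: no assignment then satisfies all the clues, so #256 ∈ draft.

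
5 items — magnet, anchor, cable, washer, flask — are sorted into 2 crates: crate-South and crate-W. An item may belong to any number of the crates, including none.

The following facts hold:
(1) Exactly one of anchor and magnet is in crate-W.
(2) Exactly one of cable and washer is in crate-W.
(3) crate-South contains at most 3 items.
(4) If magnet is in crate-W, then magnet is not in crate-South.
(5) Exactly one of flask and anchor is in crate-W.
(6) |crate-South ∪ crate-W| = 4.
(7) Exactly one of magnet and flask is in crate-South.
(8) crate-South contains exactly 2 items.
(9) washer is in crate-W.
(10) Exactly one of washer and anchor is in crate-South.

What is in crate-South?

crate-South = {anchor, flask}

From (9): washer ∈ crate-W.
(2) (exactly one): cable ∉ crate-W.
Suppose magnet ∈ crate-South: no assignment then satisfies all the clues, so magnet ∉ crate-South.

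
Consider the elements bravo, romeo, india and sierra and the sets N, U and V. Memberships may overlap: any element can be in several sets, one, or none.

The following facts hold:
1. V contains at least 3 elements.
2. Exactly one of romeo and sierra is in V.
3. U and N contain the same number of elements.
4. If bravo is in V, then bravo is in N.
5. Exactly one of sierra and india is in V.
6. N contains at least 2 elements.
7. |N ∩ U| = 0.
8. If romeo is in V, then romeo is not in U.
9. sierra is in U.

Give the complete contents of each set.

N = {bravo, romeo}; U = {india, sierra}; V = {bravo, india, romeo}

From (9): sierra ∈ U.
Suppose bravo ∉ N: no assignment then satisfies all the clues, so bravo ∈ N.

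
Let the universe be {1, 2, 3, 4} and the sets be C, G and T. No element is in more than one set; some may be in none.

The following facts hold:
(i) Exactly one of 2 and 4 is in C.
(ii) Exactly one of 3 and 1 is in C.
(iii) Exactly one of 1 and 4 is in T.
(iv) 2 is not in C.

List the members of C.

C = {3, 4}

From (iv): 2 ∉ C.
(i) (exactly one): 4 ∈ C.
(iii) (exactly one): 1 ∈ T.
(ii) (exactly one): 3 ∈ C.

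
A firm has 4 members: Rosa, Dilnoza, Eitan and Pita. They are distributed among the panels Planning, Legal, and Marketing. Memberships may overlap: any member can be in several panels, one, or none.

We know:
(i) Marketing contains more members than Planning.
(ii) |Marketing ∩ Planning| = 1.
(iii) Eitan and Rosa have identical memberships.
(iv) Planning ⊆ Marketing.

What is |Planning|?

1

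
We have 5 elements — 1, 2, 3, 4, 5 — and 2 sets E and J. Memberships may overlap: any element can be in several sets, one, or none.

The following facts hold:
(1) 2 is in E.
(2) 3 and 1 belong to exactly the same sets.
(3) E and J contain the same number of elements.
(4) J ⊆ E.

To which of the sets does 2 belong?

2: E, J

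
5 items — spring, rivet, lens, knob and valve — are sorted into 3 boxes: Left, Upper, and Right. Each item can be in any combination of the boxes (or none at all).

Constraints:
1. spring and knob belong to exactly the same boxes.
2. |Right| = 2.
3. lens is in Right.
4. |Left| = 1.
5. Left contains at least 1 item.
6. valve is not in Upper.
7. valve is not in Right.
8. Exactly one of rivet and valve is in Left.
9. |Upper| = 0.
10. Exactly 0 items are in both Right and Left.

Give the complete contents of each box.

Left = {valve}; Upper = {}; Right = {lens, rivet}

From (3): lens ∈ Right.
From (6): valve ∉ Upper.
From (7): valve ∉ Right.
(9): Upper already has 0, so the rest are out.
Suppose spring ∈ Left: no assignment then satisfies all the clues, so spring ∉ Left.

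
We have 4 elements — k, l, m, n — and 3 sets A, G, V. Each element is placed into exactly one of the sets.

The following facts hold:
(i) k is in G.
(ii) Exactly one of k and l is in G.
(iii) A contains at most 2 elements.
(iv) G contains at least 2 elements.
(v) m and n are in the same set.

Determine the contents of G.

G = {k, m, n}

From (i): k ∈ G.
(ii) (exactly one): l ∉ G.
Suppose m ∉ G: no assignment then satisfies all the clues, so m ∈ G.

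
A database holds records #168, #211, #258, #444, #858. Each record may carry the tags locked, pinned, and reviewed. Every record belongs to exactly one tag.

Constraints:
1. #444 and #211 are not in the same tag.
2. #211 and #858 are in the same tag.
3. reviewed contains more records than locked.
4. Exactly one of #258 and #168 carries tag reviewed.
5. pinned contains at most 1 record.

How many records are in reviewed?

3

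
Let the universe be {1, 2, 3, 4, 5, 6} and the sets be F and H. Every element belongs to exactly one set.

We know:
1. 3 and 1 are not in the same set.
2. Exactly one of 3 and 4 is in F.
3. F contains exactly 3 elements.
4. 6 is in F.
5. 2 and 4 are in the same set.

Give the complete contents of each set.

F = {3, 5, 6}; H = {1, 2, 4}

From (4): 6 ∈ F.
Suppose 1 ∈ F: no assignment then satisfies all the clues, so 1 ∉ F.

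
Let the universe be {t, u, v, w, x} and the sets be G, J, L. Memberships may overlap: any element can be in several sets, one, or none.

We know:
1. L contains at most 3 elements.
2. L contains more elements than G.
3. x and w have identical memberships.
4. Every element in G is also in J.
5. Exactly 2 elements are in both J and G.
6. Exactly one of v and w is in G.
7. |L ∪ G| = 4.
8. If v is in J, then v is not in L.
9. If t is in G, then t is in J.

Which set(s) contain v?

v: G, J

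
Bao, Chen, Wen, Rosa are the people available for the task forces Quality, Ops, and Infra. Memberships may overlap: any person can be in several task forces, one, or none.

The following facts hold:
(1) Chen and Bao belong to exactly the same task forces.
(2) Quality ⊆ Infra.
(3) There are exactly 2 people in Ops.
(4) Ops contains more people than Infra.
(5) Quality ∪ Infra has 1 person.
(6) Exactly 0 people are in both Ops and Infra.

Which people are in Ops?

Ops = {Bao, Chen}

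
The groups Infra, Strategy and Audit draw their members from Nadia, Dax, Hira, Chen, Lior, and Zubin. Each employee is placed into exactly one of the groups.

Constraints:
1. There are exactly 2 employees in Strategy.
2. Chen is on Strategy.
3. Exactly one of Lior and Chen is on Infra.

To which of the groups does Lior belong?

Lior: Infra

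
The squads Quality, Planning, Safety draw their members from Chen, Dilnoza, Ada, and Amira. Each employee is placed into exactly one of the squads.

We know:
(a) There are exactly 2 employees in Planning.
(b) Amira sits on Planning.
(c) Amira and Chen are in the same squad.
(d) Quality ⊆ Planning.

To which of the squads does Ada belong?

From (b): Amira ∈ Planning.
(c): Chen matches Amira: Chen ∉ Quality.
(c): Chen matches Amira: Chen ∈ Planning.
(a): Planning already has 2, so the rest are out.
(d) contrapositive: Dilnoza ∉ Quality.
(d) contrapositive: Ada ∉ Quality.
Only one squad left: Dilnoza ∈ Safety.
Only one squad left: Ada ∈ Safety.

Ada: Safety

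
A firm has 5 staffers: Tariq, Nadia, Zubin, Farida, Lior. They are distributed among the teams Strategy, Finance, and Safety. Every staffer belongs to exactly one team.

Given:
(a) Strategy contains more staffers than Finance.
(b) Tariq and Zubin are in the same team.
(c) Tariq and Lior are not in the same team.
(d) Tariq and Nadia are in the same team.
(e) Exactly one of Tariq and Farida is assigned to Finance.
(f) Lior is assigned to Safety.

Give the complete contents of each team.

Strategy = {Nadia, Tariq, Zubin}; Finance = {Farida}; Safety = {Lior}

From (f): Lior ∈ Safety.
(c): Tariq ∉ Safety.
(d): Nadia matches Tariq: Nadia ∉ Safety.
(b): Zubin matches Tariq: Zubin ∉ Safety.
Suppose Tariq ∉ Strategy: no assignment then satisfies all the clues, so Tariq ∈ Strategy.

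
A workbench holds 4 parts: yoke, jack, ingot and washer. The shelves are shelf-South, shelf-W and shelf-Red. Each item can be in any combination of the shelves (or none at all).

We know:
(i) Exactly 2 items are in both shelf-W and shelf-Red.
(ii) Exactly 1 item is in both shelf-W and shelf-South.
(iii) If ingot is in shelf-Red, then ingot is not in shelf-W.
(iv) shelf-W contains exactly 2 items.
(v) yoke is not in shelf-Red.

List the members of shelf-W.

shelf-W = {jack, washer}

From (v): yoke ∉ shelf-Red.
Suppose yoke ∈ shelf-W: no assignment then satisfies all the clues, so yoke ∉ shelf-W.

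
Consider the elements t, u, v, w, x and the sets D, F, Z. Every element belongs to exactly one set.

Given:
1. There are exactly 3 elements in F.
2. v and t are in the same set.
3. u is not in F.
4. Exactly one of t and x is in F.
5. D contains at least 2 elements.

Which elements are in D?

From (3): u ∉ F.
Suppose t ∈ D: no assignment then satisfies all the clues, so t ∉ D.

D = {u, x}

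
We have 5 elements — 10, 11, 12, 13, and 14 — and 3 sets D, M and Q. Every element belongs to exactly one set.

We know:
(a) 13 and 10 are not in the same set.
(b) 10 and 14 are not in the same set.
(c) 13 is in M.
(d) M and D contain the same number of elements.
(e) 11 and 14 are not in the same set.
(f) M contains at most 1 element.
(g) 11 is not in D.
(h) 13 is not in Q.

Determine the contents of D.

From (c): 13 ∈ M.
From (g): 11 ∉ D.
(a): 10 ∉ M.
(f): M already has 1, so the rest are out.
Only one set left: 11 ∈ Q.
(e): 14 ∉ Q.
Only one set left: 14 ∈ D.
(b): 10 ∉ D.
Only one set left: 10 ∈ Q.
Suppose 12 ∈ D: no assignment then satisfies all the clues, so 12 ∉ D.

D = {14}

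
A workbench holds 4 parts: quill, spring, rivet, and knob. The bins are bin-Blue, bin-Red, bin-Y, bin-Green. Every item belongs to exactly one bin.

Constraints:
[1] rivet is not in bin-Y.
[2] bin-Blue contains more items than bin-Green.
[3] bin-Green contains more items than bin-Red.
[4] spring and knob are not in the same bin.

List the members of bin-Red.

bin-Red = {}

From (1): rivet ∉ bin-Y.
Suppose quill ∈ bin-Red: no assignment then satisfies all the clues, so quill ∉ bin-Red.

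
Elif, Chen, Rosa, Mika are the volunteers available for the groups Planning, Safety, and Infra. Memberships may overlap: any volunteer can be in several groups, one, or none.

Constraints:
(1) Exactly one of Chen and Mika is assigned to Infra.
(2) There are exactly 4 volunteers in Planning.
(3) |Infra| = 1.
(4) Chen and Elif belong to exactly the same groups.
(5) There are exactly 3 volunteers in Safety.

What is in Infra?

Infra = {Mika}

(2): only 4 candidates remain for Planning, so all are in.
Suppose Elif ∈ Infra: no assignment then satisfies all the clues, so Elif ∉ Infra.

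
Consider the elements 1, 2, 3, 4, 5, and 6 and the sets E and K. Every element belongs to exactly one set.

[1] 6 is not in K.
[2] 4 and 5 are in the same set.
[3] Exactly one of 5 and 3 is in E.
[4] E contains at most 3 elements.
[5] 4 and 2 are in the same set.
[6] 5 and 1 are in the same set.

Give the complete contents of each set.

E = {3, 6}; K = {1, 2, 4, 5}

From (1): 6 ∉ K.
Only one set left: 6 ∈ E.
Suppose 1 ∈ E: no assignment then satisfies all the clues, so 1 ∉ E.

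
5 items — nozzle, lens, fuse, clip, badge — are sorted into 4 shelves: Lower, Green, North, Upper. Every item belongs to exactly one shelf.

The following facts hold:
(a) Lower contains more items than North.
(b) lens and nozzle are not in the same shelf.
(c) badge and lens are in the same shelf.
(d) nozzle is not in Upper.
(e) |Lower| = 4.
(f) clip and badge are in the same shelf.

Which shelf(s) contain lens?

From (d): nozzle ∉ Upper.
Suppose lens ∉ Lower: no assignment then satisfies all the clues, so lens ∈ Lower.

lens: Lower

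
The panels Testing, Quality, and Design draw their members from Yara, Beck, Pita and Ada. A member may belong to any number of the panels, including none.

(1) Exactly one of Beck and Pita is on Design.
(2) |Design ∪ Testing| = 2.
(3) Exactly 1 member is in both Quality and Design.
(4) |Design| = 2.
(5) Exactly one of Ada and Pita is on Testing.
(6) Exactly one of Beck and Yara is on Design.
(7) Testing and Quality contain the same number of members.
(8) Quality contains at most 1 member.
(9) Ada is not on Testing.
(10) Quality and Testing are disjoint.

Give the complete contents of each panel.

Testing = {Pita}; Quality = {Yara}; Design = {Pita, Yara}

From (9): Ada ∉ Testing.
(5) (exactly one): Pita ∈ Testing.
(10) (disjoint): Pita ∉ Quality.
Suppose Yara ∈ Testing: no assignment then satisfies all the clues, so Yara ∉ Testing.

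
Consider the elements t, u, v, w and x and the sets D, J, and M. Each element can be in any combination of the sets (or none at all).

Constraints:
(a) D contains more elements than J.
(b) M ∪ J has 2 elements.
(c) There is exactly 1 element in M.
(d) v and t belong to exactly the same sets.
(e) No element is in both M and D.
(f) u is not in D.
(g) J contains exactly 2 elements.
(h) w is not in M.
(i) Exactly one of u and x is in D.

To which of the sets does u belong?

u: J, M

From (f): u ∉ D.
From (h): w ∉ M.
(i) (exactly one): x ∈ D.
(e) (disjoint): x ∉ M.
Suppose u ∉ J: no assignment then satisfies all the clues, so u ∈ J.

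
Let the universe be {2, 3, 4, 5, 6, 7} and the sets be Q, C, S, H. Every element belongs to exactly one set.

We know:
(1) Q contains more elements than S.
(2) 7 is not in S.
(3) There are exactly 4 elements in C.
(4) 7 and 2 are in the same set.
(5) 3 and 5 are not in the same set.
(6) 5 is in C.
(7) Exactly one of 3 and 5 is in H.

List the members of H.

H = {3}

From (2): 7 ∉ S.
From (6): 5 ∈ C.
(4): 2 matches 7: 2 ∉ S.
(5): 3 ∉ C.
(7) (exactly one): 3 ∈ H.
Suppose 2 ∈ H: no assignment then satisfies all the clues, so 2 ∉ H.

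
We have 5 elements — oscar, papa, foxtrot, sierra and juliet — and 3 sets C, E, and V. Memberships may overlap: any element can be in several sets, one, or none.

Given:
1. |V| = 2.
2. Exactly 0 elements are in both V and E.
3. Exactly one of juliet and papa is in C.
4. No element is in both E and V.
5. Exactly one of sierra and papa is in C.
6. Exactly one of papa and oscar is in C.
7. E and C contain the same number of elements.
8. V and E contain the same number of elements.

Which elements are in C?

C = {foxtrot, papa}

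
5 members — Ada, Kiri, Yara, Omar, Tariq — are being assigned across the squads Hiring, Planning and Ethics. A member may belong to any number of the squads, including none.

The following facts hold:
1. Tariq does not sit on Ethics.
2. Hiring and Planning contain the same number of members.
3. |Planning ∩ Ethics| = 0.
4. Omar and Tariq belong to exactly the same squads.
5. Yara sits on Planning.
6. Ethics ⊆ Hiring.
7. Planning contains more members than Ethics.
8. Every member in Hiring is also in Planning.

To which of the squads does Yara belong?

Yara: Hiring, Planning

From (1): Tariq ∉ Ethics.
From (5): Yara ∈ Planning.
(4): Omar matches Tariq: Omar ∉ Ethics.
Suppose Yara ∉ Hiring: no assignment then satisfies all the clues, so Yara ∈ Hiring.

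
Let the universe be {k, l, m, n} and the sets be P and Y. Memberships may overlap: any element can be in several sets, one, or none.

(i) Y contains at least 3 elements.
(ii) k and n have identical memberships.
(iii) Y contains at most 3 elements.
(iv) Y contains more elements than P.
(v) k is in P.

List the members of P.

P = {k, n}

From (v): k ∈ P.
(ii): n matches k: n ∈ P.
Suppose l ∈ P: no assignment then satisfies all the clues, so l ∉ P.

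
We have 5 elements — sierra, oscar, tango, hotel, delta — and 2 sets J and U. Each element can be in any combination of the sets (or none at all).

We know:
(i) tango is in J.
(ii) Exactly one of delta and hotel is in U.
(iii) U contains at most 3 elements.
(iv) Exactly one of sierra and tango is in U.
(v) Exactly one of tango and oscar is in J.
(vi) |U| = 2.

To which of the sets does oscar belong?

From (i): tango ∈ J.
(v) (exactly one): oscar ∉ J.
Suppose oscar ∈ U: no assignment then satisfies all the clues, so oscar ∉ U.

oscar: none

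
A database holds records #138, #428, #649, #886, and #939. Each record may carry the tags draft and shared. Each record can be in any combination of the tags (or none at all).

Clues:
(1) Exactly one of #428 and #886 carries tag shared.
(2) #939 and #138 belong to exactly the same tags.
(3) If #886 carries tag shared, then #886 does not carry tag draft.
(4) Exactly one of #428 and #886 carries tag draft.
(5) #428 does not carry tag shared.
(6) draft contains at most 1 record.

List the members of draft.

From (5): #428 ∉ shared.
(1) (exactly one): #886 ∈ shared.
(3): #886 ∉ draft.
(4) (exactly one): #428 ∈ draft.
(6): draft already has 1, so the rest are out.

draft = {#428}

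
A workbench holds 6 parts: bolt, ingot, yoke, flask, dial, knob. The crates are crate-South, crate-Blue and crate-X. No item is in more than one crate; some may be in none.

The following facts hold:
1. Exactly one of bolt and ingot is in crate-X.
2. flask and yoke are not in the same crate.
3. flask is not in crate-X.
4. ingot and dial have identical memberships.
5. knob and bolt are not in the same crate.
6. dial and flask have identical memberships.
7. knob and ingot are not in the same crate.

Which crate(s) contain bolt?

bolt: crate-X

From (3): flask ∉ crate-X.
(6): dial matches flask: dial ∉ crate-X.
(4): ingot matches dial: ingot ∉ crate-X.
(1) (exactly one): bolt ∈ crate-X.
(5): knob ∉ crate-X.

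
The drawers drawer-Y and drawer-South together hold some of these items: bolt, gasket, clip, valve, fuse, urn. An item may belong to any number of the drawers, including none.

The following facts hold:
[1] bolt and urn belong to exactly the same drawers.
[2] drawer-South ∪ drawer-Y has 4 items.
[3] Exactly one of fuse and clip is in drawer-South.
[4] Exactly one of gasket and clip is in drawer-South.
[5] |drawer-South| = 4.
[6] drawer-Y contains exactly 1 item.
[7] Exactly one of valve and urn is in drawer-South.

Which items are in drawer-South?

drawer-South = {bolt, fuse, gasket, urn}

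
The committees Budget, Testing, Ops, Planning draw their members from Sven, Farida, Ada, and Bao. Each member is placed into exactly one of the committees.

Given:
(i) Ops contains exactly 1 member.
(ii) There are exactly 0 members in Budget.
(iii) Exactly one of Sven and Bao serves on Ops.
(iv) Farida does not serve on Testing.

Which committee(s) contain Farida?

Farida: Planning

From (iv): Farida ∉ Testing.
(ii): Budget already has 0, so the rest are out.
Suppose Farida ∈ Ops: no assignment then satisfies all the clues, so Farida ∉ Ops.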